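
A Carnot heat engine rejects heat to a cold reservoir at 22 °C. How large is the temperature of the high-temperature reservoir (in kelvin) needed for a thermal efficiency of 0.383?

T_H ≈ 478 K

T_C = 22 °C → 22 + 273.15 = 295.15 K.
From η = 1 − T_C/T_H, solving for T_H gives T_H = T_C/(1 − η) = 295.15/(1 − 0.383) = 478 K.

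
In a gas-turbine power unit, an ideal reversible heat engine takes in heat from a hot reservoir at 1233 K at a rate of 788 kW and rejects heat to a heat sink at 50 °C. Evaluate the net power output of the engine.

Ẇ ≈ 581.5 kW

T_C = 50 °C → 50 + 273.15 = 323.15 K.
For a reversible engine, η = 1 − T_C/T_H = 1 − 323.15/1233.00 = 0.7379.
W = η·Q_H = 0.7379 × 788 = 581.5 kW.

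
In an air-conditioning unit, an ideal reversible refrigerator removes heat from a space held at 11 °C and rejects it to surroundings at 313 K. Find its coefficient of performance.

COP_R ≈ 9.85

T_C = 11 °C → 11 + 273.15 = 284.15 K.
For a reversible refrigerator, COP_R = T_C/(T_H − T_C) = 284.15/(313.00 − 284.15) = 9.85.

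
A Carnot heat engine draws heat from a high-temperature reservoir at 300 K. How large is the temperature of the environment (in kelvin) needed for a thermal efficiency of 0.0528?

T_C ≈ 284.2 K

From η = 1 − T_C/T_H, T_C = T_H·(1 − η) = 300.00 × (1 − 0.0528) = 284.2 K.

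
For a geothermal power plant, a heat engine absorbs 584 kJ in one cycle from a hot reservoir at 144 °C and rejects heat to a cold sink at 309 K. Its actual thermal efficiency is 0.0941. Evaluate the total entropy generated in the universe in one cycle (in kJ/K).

ΔS_univ ≈ 0.312 kJ/K

T_H = 144 °C → 144 + 273.15 = 417.15 K.
W = η·Q_H = 0.0941 × 584 = 54.95 kJ, so Q_C = Q_H − W = 529.0 kJ.
Reservoir entropy changes: ΔS_H = −Q_H/T_H = −584/417.15 = -1.400 kJ/K and ΔS_C = +Q_C/T_C = 529.0/309.00 = 1.712 kJ/K.
ΔS_univ = −Q_H/T_H + Q_C/T_C = 0.312 kJ/K (> 0, since η = 0.0941 < η_Carnot = 0.259).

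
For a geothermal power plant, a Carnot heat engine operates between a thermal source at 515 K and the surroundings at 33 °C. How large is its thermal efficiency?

T_C = 33 °C → 33 + 273.15 = 306.15 K.
The Carnot efficiency is η = 1 − T_C/T_H = 1 − 306.15/515.00 = 0.4055.

η ≈ 0.4055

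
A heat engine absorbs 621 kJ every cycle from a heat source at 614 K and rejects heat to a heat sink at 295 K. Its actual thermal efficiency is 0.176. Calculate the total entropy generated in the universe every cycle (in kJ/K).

W = η·Q_H = 0.176 × 621 = 109.3 kJ, so Q_C = Q_H − W = 511.7 kJ.
The hot reservoir loses entropy Q_H/T_H = 621/614.00 = 1.011 kJ/K; the cold reservoir gains Q_C/T_C = 511.7/295.00 = 1.735 kJ/K.
ΔS_univ = −Q_H/T_H + Q_C/T_C = 0.723 kJ/K (> 0, since η = 0.176 < η_Carnot = 0.520).

ΔS_univ ≈ 0.723 kJ/K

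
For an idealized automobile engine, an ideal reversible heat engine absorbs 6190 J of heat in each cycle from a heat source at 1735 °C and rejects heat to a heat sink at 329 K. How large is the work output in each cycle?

T_H = 1735 °C → 1735 + 273.15 = 2008.15 K.
η_rev = 1 − T_C/T_H = 1 − 329.00/2008.15 = 0.8362.
W = η·Q_H = 0.8362 × 6190 = 5176 J.

W ≈ 5176 J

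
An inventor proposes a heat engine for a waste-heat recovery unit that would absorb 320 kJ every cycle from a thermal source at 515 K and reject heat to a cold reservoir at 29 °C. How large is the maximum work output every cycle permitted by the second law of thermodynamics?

T_C = 29 °C → 29 + 273.15 = 302.15 K.
By the Carnot theorem, η_max = 1 − T_C/T_H = 1 − 302.15/515.00 = 0.4133.
W_max = η_max · Q_H = 0.4133 × 320 = 132 kJ.

W_max ≈ 132 kJ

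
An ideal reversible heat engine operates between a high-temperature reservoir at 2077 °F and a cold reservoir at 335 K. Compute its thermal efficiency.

T_H = 2077 °F → (2077 − 32) × 5/9 = 1136.11 °C = 1409.26 K.
η_rev = 1 − T_C/T_H = 1 − 335.00/1409.26 = 0.7623.

η ≈ 0.7623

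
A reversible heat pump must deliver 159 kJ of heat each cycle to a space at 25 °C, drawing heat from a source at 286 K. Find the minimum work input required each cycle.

W_in ≈ 6.48 kJ

T_H = 25 °C → 25 + 273.15 = 298.15 K.
The Carnot heat-pump COP is COP_HP = T_H/(T_H − T_C) = 298.15/12.15 = 24.5391.
W = Q_H/COP_HP = 159/24.5391 = 6.48 kJ.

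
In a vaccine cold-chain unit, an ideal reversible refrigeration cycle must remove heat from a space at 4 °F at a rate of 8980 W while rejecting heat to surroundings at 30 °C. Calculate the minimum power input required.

T_H = 30 °C → 30 + 273.15 = 303.15 K.
T_C = 4 °F → (4 − 32) × 5/9 = -15.56 °C = 257.59 K.
COP_R = T_C/(T_H − T_C) = 257.59/45.56 = 5.6545.
W = Q_C/COP_R = 8980/5.6545 = 1590 W.

Ẇ_in ≈ 1590 W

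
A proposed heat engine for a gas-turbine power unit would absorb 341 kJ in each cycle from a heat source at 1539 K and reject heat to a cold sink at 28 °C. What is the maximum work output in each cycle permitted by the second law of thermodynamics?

W_max ≈ 274 kJ

T_C = 28 °C → 28 + 273.15 = 301.15 K.
No engine can exceed the Carnot limit: η_max = 1 − T_C/T_H = 1 − 301.15/1539.00 = 0.8043.
W_max = η_max · Q_H = 0.8043 × 341 = 274 kJ.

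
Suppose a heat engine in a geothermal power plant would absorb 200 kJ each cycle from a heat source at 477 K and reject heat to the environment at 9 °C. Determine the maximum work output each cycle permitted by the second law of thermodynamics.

T_C = 9 °C → 9 + 273.15 = 282.15 K.
By the Carnot theorem, η_max = 1 − T_C/T_H = 1 − 282.15/477.00 = 0.4085.
W_max = η_max · Q_H = 0.4085 × 200 = 81.70 kJ.

W_max ≈ 81.70 kJ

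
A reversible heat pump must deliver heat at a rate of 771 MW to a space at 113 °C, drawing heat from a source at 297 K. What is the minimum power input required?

Ẇ_in ≈ 178 MW

T_H = 113 °C → 113 + 273.15 = 386.15 K.
The Carnot heat-pump COP is COP_HP = T_H/(T_H − T_C) = 386.15/89.15 = 4.3315.
W = Q_H/COP_HP = 771/4.3315 = 178 MW.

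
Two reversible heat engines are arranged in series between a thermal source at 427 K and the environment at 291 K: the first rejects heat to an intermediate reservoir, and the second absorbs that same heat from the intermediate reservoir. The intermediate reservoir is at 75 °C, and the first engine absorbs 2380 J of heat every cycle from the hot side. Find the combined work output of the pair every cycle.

W_total ≈ 758 J

Two reversible stages in series are equivalent to a single Carnot engine between T_H and T_C, so η_total = 1 − T_C/T_H = 1 − 291.00/427.00 = 0.3185.
W_total = η_total · Q_H = 0.3185 × 2380 = 758 J.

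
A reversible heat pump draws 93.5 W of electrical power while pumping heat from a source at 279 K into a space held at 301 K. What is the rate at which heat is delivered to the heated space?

Q̇_H ≈ 1280 W

COP_HP = T_H/(T_H − T_C) = 301.00/22.00 = 13.6818.
Q_H = COP_HP · W = 13.6818 × 93.5 = 1280 W.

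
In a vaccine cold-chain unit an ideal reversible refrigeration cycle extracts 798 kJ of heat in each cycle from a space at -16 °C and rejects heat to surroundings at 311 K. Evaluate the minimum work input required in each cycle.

W_in ≈ 167 kJ

T_C = -16 °C → -16 + 273.15 = 257.15 K.
COP_R = T_C/(T_H − T_C) = 257.15/53.85 = 4.7753.
W = Q_C/COP_R = 798/4.7753 = 167 kJ.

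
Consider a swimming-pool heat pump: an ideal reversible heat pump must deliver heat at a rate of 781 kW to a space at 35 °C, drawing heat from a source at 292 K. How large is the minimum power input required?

T_H = 35 °C → 35 + 273.15 = 308.15 K.
The Carnot heat-pump COP is COP_HP = T_H/(T_H − T_C) = 308.15/16.15 = 19.0805.
W = Q_H/COP_HP = 781/19.0805 = 40.93 kW.

Ẇ_in ≈ 40.93 kW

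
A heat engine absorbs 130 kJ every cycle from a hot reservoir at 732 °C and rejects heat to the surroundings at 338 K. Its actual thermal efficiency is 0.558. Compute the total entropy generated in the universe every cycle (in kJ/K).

T_H = 732 °C → 732 + 273.15 = 1005.15 K.
W = η·Q_H = 0.558 × 130 = 72.54 kJ, so Q_C = Q_H − W = 57.46 kJ.
The hot reservoir loses entropy Q_H/T_H = 130/1005.15 = 0.1293 kJ/K; the cold reservoir gains Q_C/T_C = 57.46/338.00 = 0.1700 kJ/K.
ΔS_univ = −Q_H/T_H + Q_C/T_C = 0.0407 kJ/K (> 0, since η = 0.558 < η_Carnot = 0.664).

ΔS_univ ≈ 0.0407 kJ/K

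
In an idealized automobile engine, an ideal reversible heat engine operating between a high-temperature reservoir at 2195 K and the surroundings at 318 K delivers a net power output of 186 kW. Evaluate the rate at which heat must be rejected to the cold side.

For a reversible engine, η = 1 − T_C/T_H = 1 − 318.00/2195.00 = 0.8551.
Since Q_C/Q_H = T_C/T_H and Q_H = W/η, Q_C = W·T_C/(T_H − T_C) = 186 × 318.00/1877.00 = 31.5 kW.

Q̇_C ≈ 31.5 kW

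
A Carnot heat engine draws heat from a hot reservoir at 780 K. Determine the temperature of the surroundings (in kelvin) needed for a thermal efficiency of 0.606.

T_C ≈ 307 K

From η = 1 − T_C/T_H, T_C = T_H·(1 − η) = 780.00 × (1 − 0.606) = 307 K.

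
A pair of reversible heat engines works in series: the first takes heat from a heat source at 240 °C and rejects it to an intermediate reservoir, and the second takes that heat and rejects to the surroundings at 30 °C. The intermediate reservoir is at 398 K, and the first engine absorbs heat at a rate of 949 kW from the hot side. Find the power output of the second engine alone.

T_H = 240 °C → 240 + 273.15 = 513.15 K.
T_C = 30 °C → 30 + 273.15 = 303.15 K.
Heat entering the second stage: Q_m = Q_H·(T_m/T_H) = 949 × 398.00/513.15 = 736.0 kW.
Second-stage efficiency η₂ = 1 − T_C/T_m = 1 − 303.15/398.00 = 0.2383, so W₂ = η₂·Q_m = 175.4 kW.

Ẇ₂ ≈ 175.4 kW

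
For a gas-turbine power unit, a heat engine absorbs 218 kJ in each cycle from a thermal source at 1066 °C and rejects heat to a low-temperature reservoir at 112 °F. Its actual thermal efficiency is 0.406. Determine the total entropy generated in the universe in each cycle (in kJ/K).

ΔS_univ ≈ 0.245 kJ/K

T_H = 1066 °C → 1066 + 273.15 = 1339.15 K.
T_C = 112 °F → (112 − 32) × 5/9 = 44.44 °C = 317.59 K.
W = η·Q_H = 0.406 × 218 = 88.51 kJ, so Q_C = Q_H − W = 129.5 kJ.
Entropy balance on the reservoirs: −Q_H/T_H = -0.1628 kJ/K, +Q_C/T_C = 0.4077 kJ/K.
ΔS_univ = −Q_H/T_H + Q_C/T_C = 0.245 kJ/K (> 0, since η = 0.406 < η_Carnot = 0.763).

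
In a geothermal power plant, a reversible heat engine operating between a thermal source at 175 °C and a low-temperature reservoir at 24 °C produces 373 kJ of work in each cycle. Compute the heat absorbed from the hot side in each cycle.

T_H = 175 °C → 175 + 273.15 = 448.15 K.
T_C = 24 °C → 24 + 273.15 = 297.15 K.
η_rev = 1 − T_C/T_H = 1 − 297.15/448.15 = 0.3369.
Q_H = W/η = 373/0.3369 = 1110 kJ.

Q_H ≈ 1110 kJ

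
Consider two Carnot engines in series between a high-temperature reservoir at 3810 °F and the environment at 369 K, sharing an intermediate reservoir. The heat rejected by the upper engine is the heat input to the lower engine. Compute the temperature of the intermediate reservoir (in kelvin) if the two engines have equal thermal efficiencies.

T_m ≈ 935.6 K

T_H = 3810 °F → (3810 − 32) × 5/9 = 2098.89 °C = 2372.04 K.
Equal efficiencies require 1 − T_m/T_H = 1 − T_C/T_m, i.e. T_m/T_H = T_C/T_m, so T_m = √(T_H·T_C) = √(2372.04 × 369.00) = 935.6 K.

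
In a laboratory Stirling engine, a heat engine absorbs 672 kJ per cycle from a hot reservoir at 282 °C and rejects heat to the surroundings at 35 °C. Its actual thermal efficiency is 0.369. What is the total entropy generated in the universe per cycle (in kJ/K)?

ΔS_univ ≈ 0.1656 kJ/K

T_H = 282 °C → 282 + 273.15 = 555.15 K.
T_C = 35 °C → 35 + 273.15 = 308.15 K.
W = η·Q_H = 0.369 × 672 = 248.0 kJ, so Q_C = Q_H − W = 424.0 kJ.
Reservoir entropy changes: ΔS_H = −Q_H/T_H = −672/555.15 = -1.210 kJ/K and ΔS_C = +Q_C/T_C = 424.0/308.15 = 1.376 kJ/K.
ΔS_univ = −Q_H/T_H + Q_C/T_C = 0.1656 kJ/K (> 0, since η = 0.369 < η_Carnot = 0.445).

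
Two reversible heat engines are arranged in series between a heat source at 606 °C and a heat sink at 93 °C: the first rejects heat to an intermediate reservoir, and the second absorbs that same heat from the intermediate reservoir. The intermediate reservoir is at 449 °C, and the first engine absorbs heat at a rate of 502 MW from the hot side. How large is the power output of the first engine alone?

T_H = 606 °C → 606 + 273.15 = 879.15 K.
T_C = 93 °C → 93 + 273.15 = 366.15 K.
T_m = 449 °C → 449 + 273.15 = 722.15 K.
First-stage efficiency η₁ = 1 − T_m/T_H = 1 − 722.15/879.15 = 0.1786.
W₁ = η₁·Q_H = 0.1786 × 502 = 89.65 MW.

Ẇ₁ ≈ 89.65 MW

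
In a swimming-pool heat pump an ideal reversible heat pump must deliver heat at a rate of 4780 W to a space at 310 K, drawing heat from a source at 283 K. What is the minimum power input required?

Ẇ_in ≈ 416 W

The Carnot heat-pump COP is COP_HP = T_H/(T_H − T_C) = 310.00/27.00 = 11.4815.
W = Q_H/COP_HP = 4780/11.4815 = 416 W.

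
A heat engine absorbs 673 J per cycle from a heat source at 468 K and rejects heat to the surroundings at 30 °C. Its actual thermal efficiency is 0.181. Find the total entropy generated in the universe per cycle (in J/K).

ΔS_univ ≈ 0.3802 J/K

T_C = 30 °C → 30 + 273.15 = 303.15 K.
W = η·Q_H = 0.181 × 673 = 121.8 J, so Q_C = Q_H − W = 551.2 J.
The hot reservoir loses entropy Q_H/T_H = 673/468.00 = 1.438 J/K; the cold reservoir gains Q_C/T_C = 551.2/303.15 = 1.818 J/K.
ΔS_univ = −Q_H/T_H + Q_C/T_C = 0.3802 J/K (> 0, since η = 0.181 < η_Carnot = 0.352).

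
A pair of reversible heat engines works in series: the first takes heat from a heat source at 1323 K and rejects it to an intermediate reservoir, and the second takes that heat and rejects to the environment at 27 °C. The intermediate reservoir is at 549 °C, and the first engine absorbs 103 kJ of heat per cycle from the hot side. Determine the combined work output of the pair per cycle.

T_C = 27 °C → 27 + 273.15 = 300.15 K.
Two reversible stages in series are equivalent to a single Carnot engine between T_H and T_C, so η_total = 1 − T_C/T_H = 1 − 300.15/1323.00 = 0.7731.
W_total = η_total · Q_H = 0.7731 × 103 = 79.63 kJ.

W_total ≈ 79.63 kJ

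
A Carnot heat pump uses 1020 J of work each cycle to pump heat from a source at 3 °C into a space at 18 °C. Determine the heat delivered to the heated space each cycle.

Q_H ≈ 19800 J

T_H = 18 °C → 18 + 273.15 = 291.15 K.
T_C = 3 °C → 3 + 273.15 = 276.15 K.
For a reversible heat pump, COP_HP = T_H/(T_H − T_C) = 291.15/15.00 = 19.4100.
Q_H = COP_HP · W = 19.4100 × 1020 = 19800 J.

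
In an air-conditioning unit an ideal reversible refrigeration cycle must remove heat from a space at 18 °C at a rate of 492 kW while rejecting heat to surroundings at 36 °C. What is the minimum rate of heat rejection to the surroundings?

Q̇_H ≈ 522 kW

T_H = 36 °C → 36 + 273.15 = 309.15 K.
T_C = 18 °C → 18 + 273.15 = 291.15 K.
For a reversible cycle Q_H/Q_C = T_H/T_C, so Q_H = Q_C·T_H/T_C = 492 × 309.15/291.15 = 522 kW.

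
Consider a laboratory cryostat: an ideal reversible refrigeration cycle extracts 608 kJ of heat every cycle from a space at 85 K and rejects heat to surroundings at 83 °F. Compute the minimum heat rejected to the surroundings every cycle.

T_H = 83 °F → (83 − 32) × 5/9 = 28.33 °C = 301.48 K.
For a reversible cycle Q_H/Q_C = T_H/T_C, so Q_H = Q_C·T_H/T_C = 608 × 301.48/85.00 = 2156 kJ.

Q_H ≈ 2156 kJ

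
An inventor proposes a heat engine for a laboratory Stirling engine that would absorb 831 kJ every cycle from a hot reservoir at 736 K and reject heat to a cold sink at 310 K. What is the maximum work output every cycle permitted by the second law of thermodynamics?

W_max ≈ 481.0 kJ

The second-law ceiling is the Carnot efficiency, η_max = 1 − T_C/T_H = 1 − 310.00/736.00 = 0.5788.
W_max = η_max · Q_H = 0.5788 × 831 = 481.0 kJ.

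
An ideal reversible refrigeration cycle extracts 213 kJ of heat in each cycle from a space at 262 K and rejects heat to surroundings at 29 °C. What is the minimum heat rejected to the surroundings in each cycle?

Q_H ≈ 245.6 kJ

T_H = 29 °C → 29 + 273.15 = 302.15 K.
For a reversible cycle Q_H/Q_C = T_H/T_C, so Q_H = Q_C·T_H/T_C = 213 × 302.15/262.00 = 245.6 kJ.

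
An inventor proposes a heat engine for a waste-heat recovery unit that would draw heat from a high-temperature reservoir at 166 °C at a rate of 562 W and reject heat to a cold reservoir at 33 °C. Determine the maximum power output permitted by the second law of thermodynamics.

T_H = 166 °C → 166 + 273.15 = 439.15 K.
T_C = 33 °C → 33 + 273.15 = 306.15 K.
The upper bound on efficiency is η_max = 1 − T_C/T_H = 1 − 306.15/439.15 = 0.3029.
W_max = η_max · Q_H = 0.3029 × 562 = 170 W.

Ẇ_max ≈ 170 W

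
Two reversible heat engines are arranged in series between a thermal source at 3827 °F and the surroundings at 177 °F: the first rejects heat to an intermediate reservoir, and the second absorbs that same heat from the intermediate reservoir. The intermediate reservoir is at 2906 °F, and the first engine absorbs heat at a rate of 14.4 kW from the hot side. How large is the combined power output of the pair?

Ẇ_total ≈ 12.3 kW

T_H = 3827 °F → (3827 − 32) × 5/9 = 2108.33 °C = 2381.48 K.
T_C = 177 °F → (177 − 32) × 5/9 = 80.56 °C = 353.71 K.
Two reversible stages in series are equivalent to a single Carnot engine between T_H and T_C, so η_total = 1 − T_C/T_H = 1 − 353.71/2381.48 = 0.8515.
W_total = η_total · Q_H = 0.8515 × 14.4 = 12.3 kW.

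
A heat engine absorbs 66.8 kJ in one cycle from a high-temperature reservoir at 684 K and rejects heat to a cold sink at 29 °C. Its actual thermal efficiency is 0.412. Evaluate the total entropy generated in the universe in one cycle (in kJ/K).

T_C = 29 °C → 29 + 273.15 = 302.15 K.
W = η·Q_H = 0.412 × 66.8 = 27.52 kJ, so Q_C = Q_H − W = 39.28 kJ.
Reservoir entropy changes: ΔS_H = −Q_H/T_H = −66.8/684.00 = -0.09766 kJ/K and ΔS_C = +Q_C/T_C = 39.28/302.15 = 0.1300 kJ/K.
ΔS_univ = −Q_H/T_H + Q_C/T_C = 0.0323 kJ/K (> 0, since η = 0.412 < η_Carnot = 0.558).

ΔS_univ ≈ 0.0323 kJ/K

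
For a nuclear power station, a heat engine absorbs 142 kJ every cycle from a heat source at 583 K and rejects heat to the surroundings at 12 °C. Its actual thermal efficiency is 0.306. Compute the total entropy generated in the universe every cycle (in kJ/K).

T_C = 12 °C → 12 + 273.15 = 285.15 K.
W = η·Q_H = 0.306 × 142 = 43.45 kJ, so Q_C = Q_H − W = 98.55 kJ.
Reservoir entropy changes: ΔS_H = −Q_H/T_H = −142/583.00 = -0.2436 kJ/K and ΔS_C = +Q_C/T_C = 98.55/285.15 = 0.3456 kJ/K.
ΔS_univ = −Q_H/T_H + Q_C/T_C = 0.102 kJ/K (> 0, since η = 0.306 < η_Carnot = 0.511).

ΔS_univ ≈ 0.102 kJ/K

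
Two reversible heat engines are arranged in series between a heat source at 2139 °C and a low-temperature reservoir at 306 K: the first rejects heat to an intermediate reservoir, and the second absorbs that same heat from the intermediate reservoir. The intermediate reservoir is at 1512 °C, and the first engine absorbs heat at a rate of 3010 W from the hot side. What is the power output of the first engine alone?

T_H = 2139 °C → 2139 + 273.15 = 2412.15 K.
T_m = 1512 °C → 1512 + 273.15 = 1785.15 K.
First-stage efficiency η₁ = 1 − T_m/T_H = 1 − 1785.15/2412.15 = 0.2599.
W₁ = η₁·Q_H = 0.2599 × 3010 = 782 W.

Ẇ₁ ≈ 782 W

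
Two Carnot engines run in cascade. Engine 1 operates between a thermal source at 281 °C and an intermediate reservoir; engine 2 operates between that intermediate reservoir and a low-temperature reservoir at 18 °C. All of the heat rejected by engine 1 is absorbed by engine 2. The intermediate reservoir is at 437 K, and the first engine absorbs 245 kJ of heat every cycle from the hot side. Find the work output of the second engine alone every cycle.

W₂ ≈ 64.5 kJ

T_H = 281 °C → 281 + 273.15 = 554.15 K.
T_C = 18 °C → 18 + 273.15 = 291.15 K.
Heat entering the second stage: Q_m = Q_H·(T_m/T_H) = 245 × 437.00/554.15 = 193 kJ.
Second-stage efficiency η₂ = 1 − T_C/T_m = 1 − 291.15/437.00 = 0.3338, so W₂ = η₂·Q_m = 64.5 kJ.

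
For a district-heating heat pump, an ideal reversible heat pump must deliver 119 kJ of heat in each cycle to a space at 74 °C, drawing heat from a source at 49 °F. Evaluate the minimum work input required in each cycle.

W_in ≈ 22.1 kJ

T_H = 74 °C → 74 + 273.15 = 347.15 K.
T_C = 49 °F → (49 − 32) × 5/9 = 9.44 °C = 282.59 K.
For a reversible heat pump, COP_HP = T_H/(T_H − T_C) = 347.15/64.56 = 5.3775.
W = Q_H/COP_HP = 119/5.3775 = 22.1 kJ.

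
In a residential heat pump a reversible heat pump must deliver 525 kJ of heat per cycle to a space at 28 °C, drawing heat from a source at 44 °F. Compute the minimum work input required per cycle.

W_in ≈ 37.19 kJ

T_H = 28 °C → 28 + 273.15 = 301.15 K.
T_C = 44 °F → (44 − 32) × 5/9 = 6.67 °C = 279.82 K.
The Carnot heat-pump COP is COP_HP = T_H/(T_H − T_C) = 301.15/21.33 = 14.1164.
W = Q_H/COP_HP = 525/14.1164 = 37.19 kJ.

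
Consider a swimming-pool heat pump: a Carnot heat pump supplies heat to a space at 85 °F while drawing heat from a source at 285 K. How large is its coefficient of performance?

COP_HP ≈ 17.2

T_H = 85 °F → (85 − 32) × 5/9 = 29.44 °C = 302.59 K.
The Carnot heat-pump COP is COP_HP = T_H/(T_H − T_C) = 302.59/(302.59 − 285.00) = 17.2.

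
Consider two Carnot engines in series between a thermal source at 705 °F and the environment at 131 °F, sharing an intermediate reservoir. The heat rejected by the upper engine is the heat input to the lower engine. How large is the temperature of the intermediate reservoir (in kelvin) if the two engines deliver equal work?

T_m ≈ 488 K

T_H = 705 °F → (705 − 32) × 5/9 = 373.89 °C = 647.04 K.
T_C = 131 °F → (131 − 32) × 5/9 = 55.00 °C = 328.15 K.
For reversible stages Q_m = Q_H·(T_m/T_H). Setting W₁ = Q_H(1 − T_m/T_H) equal to W₂ = Q_m(1 − T_C/T_m) = Q_H·(T_m − T_C)/T_H gives T_H − T_m = T_m − T_C, so T_m = (T_H + T_C)/2 = (647.04 + 328.15)/2 = 488 K.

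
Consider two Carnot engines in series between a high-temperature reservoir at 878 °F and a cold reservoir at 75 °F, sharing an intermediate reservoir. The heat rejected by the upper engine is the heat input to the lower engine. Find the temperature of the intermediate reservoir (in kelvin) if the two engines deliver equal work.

T_H = 878 °F → (878 − 32) × 5/9 = 470.00 °C = 743.15 K.
T_C = 75 °F → (75 − 32) × 5/9 = 23.89 °C = 297.04 K.
For reversible stages Q_m = Q_H·(T_m/T_H). Setting W₁ = Q_H(1 − T_m/T_H) equal to W₂ = Q_m(1 − T_C/T_m) = Q_H·(T_m − T_C)/T_H gives T_H − T_m = T_m − T_C, so T_m = (T_H + T_C)/2 = (743.15 + 297.04)/2 = 520 K.

T_m ≈ 520 K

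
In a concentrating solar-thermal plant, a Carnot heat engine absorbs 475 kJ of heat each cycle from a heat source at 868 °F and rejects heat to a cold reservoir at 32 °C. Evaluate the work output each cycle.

W ≈ 278 kJ

T_H = 868 °F → (868 − 32) × 5/9 = 464.44 °C = 737.59 K.
T_C = 32 °C → 32 + 273.15 = 305.15 K.
For a reversible engine, η = 1 − T_C/T_H = 1 − 305.15/737.59 = 0.5863.
W = η·Q_H = 0.5863 × 475 = 278 kJ.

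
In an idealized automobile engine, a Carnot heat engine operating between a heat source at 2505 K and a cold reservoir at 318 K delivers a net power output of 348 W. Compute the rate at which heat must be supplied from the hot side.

Q̇_H ≈ 398.6 W

The Carnot efficiency is η = 1 − T_C/T_H = 1 − 318.00/2505.00 = 0.8731.
Q_H = W/η = 348/0.8731 = 398.6 W.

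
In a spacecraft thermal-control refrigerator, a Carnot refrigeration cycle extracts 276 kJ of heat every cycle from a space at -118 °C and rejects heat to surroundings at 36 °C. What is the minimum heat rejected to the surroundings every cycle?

Q_H ≈ 550 kJ

T_H = 36 °C → 36 + 273.15 = 309.15 K.
T_C = -118 °C → -118 + 273.15 = 155.15 K.
For a reversible cycle Q_H/Q_C = T_H/T_C, so Q_H = Q_C·T_H/T_C = 276 × 309.15/155.15 = 550 kJ.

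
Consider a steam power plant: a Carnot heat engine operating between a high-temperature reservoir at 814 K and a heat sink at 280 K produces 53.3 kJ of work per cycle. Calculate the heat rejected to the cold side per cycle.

Q_C ≈ 27.9 kJ

Carnot efficiency: η = 1 − T_C/T_H = 1 − 280.00/814.00 = 0.6560.
Since Q_C/Q_H = T_C/T_H and Q_H = W/η, Q_C = W·T_C/(T_H − T_C) = 53.3 × 280.00/534.00 = 27.9 kJ.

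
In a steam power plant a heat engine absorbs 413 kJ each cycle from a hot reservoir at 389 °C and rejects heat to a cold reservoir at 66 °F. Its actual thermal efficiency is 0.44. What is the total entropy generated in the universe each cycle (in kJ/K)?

T_H = 389 °C → 389 + 273.15 = 662.15 K.
T_C = 66 °F → (66 − 32) × 5/9 = 18.89 °C = 292.04 K.
W = η·Q_H = 0.44 × 413 = 181.7 kJ, so Q_C = Q_H − W = 231.3 kJ.
The hot reservoir loses entropy Q_H/T_H = 413/662.15 = 0.6237 kJ/K; the cold reservoir gains Q_C/T_C = 231.3/292.04 = 0.7919 kJ/K.
ΔS_univ = −Q_H/T_H + Q_C/T_C = 0.168 kJ/K (> 0, since η = 0.44 < η_Carnot = 0.559).

ΔS_univ ≈ 0.168 kJ/K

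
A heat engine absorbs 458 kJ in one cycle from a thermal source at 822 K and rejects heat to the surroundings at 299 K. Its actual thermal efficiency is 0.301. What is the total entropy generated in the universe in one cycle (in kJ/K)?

W = η·Q_H = 0.301 × 458 = 137.9 kJ, so Q_C = Q_H − W = 320.1 kJ.
Reservoir entropy changes: ΔS_H = −Q_H/T_H = −458/822.00 = -0.5572 kJ/K and ΔS_C = +Q_C/T_C = 320.1/299.00 = 1.071 kJ/K.
ΔS_univ = −Q_H/T_H + Q_C/T_C = 0.514 kJ/K (> 0, since η = 0.301 < η_Carnot = 0.636).

ΔS_univ ≈ 0.514 kJ/K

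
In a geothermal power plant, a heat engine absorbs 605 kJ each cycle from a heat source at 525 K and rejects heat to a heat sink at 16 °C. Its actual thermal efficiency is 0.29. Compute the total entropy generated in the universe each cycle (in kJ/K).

ΔS_univ ≈ 0.333 kJ/K

T_C = 16 °C → 16 + 273.15 = 289.15 K.
W = η·Q_H = 0.29 × 605 = 175.4 kJ, so Q_C = Q_H − W = 429.6 kJ.
Reservoir entropy changes: ΔS_H = −Q_H/T_H = −605/525.00 = -1.152 kJ/K and ΔS_C = +Q_C/T_C = 429.6/289.15 = 1.486 kJ/K.
ΔS_univ = −Q_H/T_H + Q_C/T_C = 0.333 kJ/K (> 0, since η = 0.29 < η_Carnot = 0.449).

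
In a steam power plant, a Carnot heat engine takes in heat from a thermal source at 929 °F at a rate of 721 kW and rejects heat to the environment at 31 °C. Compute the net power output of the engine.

T_H = 929 °F → (929 − 32) × 5/9 = 498.33 °C = 771.48 K.
T_C = 31 °C → 31 + 273.15 = 304.15 K.
η_rev = 1 − T_C/T_H = 1 − 304.15/771.48 = 0.6058.
W = η·Q_H = 0.6058 × 721 = 437 kW.

Ẇ ≈ 437 kW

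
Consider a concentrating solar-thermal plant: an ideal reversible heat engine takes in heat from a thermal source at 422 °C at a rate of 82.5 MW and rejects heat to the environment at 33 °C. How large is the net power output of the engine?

T_H = 422 °C → 422 + 273.15 = 695.15 K.
T_C = 33 °C → 33 + 273.15 = 306.15 K.
The Carnot efficiency is η = 1 − T_C/T_H = 1 − 306.15/695.15 = 0.5596.
W = η·Q_H = 0.5596 × 82.5 = 46.2 MW.

Ẇ ≈ 46.2 MW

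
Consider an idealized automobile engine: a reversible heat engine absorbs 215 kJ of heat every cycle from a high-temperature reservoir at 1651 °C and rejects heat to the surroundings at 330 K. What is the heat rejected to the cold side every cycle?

Q_C ≈ 36.9 kJ

T_H = 1651 °C → 1651 + 273.15 = 1924.15 K.
Since the cycle is reversible, η = 1 − T_C/T_H = 1 − 330.00/1924.15 = 0.8285.
For a reversible cycle Q_C/Q_H = T_C/T_H, so Q_C = 215 × 330.00/1924.15 = 36.9 kJ.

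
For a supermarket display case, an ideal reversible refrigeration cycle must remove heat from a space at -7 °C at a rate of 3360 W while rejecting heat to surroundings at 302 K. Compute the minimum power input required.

T_C = -7 °C → -7 + 273.15 = 266.15 K.
COP_R = T_C/(T_H − T_C) = 266.15/35.85 = 7.4240.
W = Q_C/COP_R = 3360/7.4240 = 452.6 W.

Ẇ_in ≈ 452.6 W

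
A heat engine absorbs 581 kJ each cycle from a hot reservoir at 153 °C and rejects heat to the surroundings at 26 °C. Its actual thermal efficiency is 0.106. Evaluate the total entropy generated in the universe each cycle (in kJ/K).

ΔS_univ ≈ 0.373 kJ/K

T_H = 153 °C → 153 + 273.15 = 426.15 K.
T_C = 26 °C → 26 + 273.15 = 299.15 K.
W = η·Q_H = 0.106 × 581 = 61.59 kJ, so Q_C = Q_H − W = 519.4 kJ.
The hot reservoir loses entropy Q_H/T_H = 581/426.15 = 1.363 kJ/K; the cold reservoir gains Q_C/T_C = 519.4/299.15 = 1.736 kJ/K.
ΔS_univ = −Q_H/T_H + Q_C/T_C = 0.373 kJ/K (> 0, since η = 0.106 < η_Carnot = 0.298).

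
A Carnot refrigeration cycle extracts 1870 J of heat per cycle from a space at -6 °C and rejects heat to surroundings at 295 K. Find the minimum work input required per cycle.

T_C = -6 °C → -6 + 273.15 = 267.15 K.
COP_R = T_C/(T_H − T_C) = 267.15/27.85 = 9.5925.
W = Q_C/COP_R = 1870/9.5925 = 194.9 J.

W_in ≈ 194.9 J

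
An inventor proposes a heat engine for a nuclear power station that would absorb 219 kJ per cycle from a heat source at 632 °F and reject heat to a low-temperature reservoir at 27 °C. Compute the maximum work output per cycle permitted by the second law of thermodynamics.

T_H = 632 °F → (632 − 32) × 5/9 = 333.33 °C = 606.48 K.
T_C = 27 °C → 27 + 273.15 = 300.15 K.
The second-law ceiling is the Carnot efficiency, η_max = 1 − T_C/T_H = 1 − 300.15/606.48 = 0.5051.
W_max = η_max · Q_H = 0.5051 × 219 = 111 kJ.

W_max ≈ 111 kJ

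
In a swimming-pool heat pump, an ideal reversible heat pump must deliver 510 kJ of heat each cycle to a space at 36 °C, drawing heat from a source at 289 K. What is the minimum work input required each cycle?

T_H = 36 °C → 36 + 273.15 = 309.15 K.
COP_HP = T_H/(T_H − T_C) = 309.15/20.15 = 15.3424.
W = Q_H/COP_HP = 510/15.3424 = 33.2 kJ.

W_in ≈ 33.2 kJ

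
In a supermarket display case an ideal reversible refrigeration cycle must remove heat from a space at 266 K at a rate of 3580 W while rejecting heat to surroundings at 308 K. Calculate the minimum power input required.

The reversible coefficient of performance is COP_R = T_C/(T_H − T_C) = 266.00/42.00 = 6.3333.
W = Q_C/COP_R = 3580/6.3333 = 565 W.

Ẇ_in ≈ 565 W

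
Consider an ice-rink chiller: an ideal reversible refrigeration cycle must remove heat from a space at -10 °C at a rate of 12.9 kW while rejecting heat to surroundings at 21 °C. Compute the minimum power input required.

T_H = 21 °C → 21 + 273.15 = 294.15 K.
T_C = -10 °C → -10 + 273.15 = 263.15 K.
COP_R = T_C/(T_H − T_C) = 263.15/31.00 = 8.4887.
W = Q_C/COP_R = 12.9/8.4887 = 1.52 kW.

Ẇ_in ≈ 1.52 kW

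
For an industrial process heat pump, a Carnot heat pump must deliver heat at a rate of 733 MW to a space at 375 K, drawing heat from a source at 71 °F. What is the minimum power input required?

Ẇ_in ≈ 157 MW

T_C = 71 °F → (71 − 32) × 5/9 = 21.67 °C = 294.82 K.
For a reversible heat pump, COP_HP = T_H/(T_H − T_C) = 375.00/80.18 = 4.6768.
W = Q_H/COP_HP = 733/4.6768 = 157 MW.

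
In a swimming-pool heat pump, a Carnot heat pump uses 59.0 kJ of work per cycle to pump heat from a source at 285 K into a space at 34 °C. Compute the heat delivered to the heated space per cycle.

T_H = 34 °C → 34 + 273.15 = 307.15 K.
Reversible heating COP: COP_HP = T_H/(T_H − T_C) = 307.15/22.15 = 13.8668.
Q_H = COP_HP · W = 13.8668 × 59.0 = 818 kJ.

Q_H ≈ 818 kJ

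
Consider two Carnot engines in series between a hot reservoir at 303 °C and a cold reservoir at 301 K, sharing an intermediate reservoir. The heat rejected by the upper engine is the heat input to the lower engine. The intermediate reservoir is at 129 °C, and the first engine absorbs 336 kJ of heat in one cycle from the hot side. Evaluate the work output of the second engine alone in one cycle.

W₂ ≈ 59.0 kJ

T_H = 303 °C → 303 + 273.15 = 576.15 K.
T_m = 129 °C → 129 + 273.15 = 402.15 K.
Heat entering the second stage: Q_m = Q_H·(T_m/T_H) = 336 × 402.15/576.15 = 235 kJ.
Second-stage efficiency η₂ = 1 − T_C/T_m = 1 − 301.00/402.15 = 0.2515, so W₂ = η₂·Q_m = 59.0 kJ.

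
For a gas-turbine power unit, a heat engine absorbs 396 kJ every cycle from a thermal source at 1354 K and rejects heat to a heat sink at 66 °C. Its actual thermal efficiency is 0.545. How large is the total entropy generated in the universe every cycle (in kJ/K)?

T_C = 66 °C → 66 + 273.15 = 339.15 K.
W = η·Q_H = 0.545 × 396 = 215.8 kJ, so Q_C = Q_H − W = 180.2 kJ.
Reservoir entropy changes: ΔS_H = −Q_H/T_H = −396/1354.00 = -0.2925 kJ/K and ΔS_C = +Q_C/T_C = 180.2/339.15 = 0.5313 kJ/K.
ΔS_univ = −Q_H/T_H + Q_C/T_C = 0.2388 kJ/K (> 0, since η = 0.545 < η_Carnot = 0.750).

ΔS_univ ≈ 0.2388 kJ/K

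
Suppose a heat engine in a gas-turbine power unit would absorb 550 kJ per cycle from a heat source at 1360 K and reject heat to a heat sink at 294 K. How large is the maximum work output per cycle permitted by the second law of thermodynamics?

The upper bound on efficiency is η_max = 1 − T_C/T_H = 1 − 294.00/1360.00 = 0.7838.
W_max = η_max · Q_H = 0.7838 × 550 = 431 kJ.

W_max ≈ 431 kJ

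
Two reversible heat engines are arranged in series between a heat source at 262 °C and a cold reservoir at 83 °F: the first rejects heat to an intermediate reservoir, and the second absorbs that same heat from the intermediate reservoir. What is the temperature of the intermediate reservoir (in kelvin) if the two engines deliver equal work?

T_m ≈ 418 K

T_H = 262 °C → 262 + 273.15 = 535.15 K.
T_C = 83 °F → (83 − 32) × 5/9 = 28.33 °C = 301.48 K.
For reversible stages Q_m = Q_H·(T_m/T_H). Setting W₁ = Q_H(1 − T_m/T_H) equal to W₂ = Q_m(1 − T_C/T_m) = Q_H·(T_m − T_C)/T_H gives T_H − T_m = T_m − T_C, so T_m = (T_H + T_C)/2 = (535.15 + 301.48)/2 = 418 K.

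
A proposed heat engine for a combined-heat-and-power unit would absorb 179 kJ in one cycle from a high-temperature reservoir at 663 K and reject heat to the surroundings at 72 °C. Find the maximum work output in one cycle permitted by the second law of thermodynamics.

T_C = 72 °C → 72 + 273.15 = 345.15 K.
The upper bound on efficiency is η_max = 1 − T_C/T_H = 1 − 345.15/663.00 = 0.4794.
W_max = η_max · Q_H = 0.4794 × 179 = 85.8 kJ.

W_max ≈ 85.8 kJ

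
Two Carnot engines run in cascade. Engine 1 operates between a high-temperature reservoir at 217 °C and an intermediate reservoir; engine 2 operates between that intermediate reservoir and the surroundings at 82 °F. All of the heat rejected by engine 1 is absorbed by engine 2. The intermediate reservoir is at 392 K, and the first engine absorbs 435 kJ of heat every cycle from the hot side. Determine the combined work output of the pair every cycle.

W_total ≈ 167.9 kJ

T_H = 217 °C → 217 + 273.15 = 490.15 K.
T_C = 82 °F → (82 − 32) × 5/9 = 27.78 °C = 300.93 K.
Two reversible stages in series are equivalent to a single Carnot engine between T_H and T_C, so η_total = 1 − T_C/T_H = 1 − 300.93/490.15 = 0.3860.
W_total = η_total · Q_H = 0.3860 × 435 = 167.9 kJ.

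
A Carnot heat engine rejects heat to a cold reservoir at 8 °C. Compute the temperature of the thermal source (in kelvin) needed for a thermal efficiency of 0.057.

T_C = 8 °C → 8 + 273.15 = 281.15 K.
From η = 1 − T_C/T_H, solving for T_H gives T_H = T_C/(1 − η) = 281.15/(1 − 0.057) = 298.1 K.

T_H ≈ 298.1 K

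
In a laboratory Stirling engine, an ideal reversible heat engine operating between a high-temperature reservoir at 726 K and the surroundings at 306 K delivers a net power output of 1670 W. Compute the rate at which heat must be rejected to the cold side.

Q̇_C ≈ 1217 W

Carnot efficiency: η = 1 − T_C/T_H = 1 − 306.00/726.00 = 0.5785.
Since Q_C/Q_H = T_C/T_H and Q_H = W/η, Q_C = W·T_C/(T_H − T_C) = 1670 × 306.00/420.00 = 1217 W.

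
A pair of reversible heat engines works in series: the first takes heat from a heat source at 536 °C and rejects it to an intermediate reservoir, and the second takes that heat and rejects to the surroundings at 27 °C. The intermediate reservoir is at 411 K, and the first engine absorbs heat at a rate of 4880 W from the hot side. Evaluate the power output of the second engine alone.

T_H = 536 °C → 536 + 273.15 = 809.15 K.
T_C = 27 °C → 27 + 273.15 = 300.15 K.
Heat entering the second stage: Q_m = Q_H·(T_m/T_H) = 4880 × 411.00/809.15 = 2480 W.
Second-stage efficiency η₂ = 1 − T_C/T_m = 1 − 300.15/411.00 = 0.2697, so W₂ = η₂·Q_m = 669 W.

Ẇ₂ ≈ 669 W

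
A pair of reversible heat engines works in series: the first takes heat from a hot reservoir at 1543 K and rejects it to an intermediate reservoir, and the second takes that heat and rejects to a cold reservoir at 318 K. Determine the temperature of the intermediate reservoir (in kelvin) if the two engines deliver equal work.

For reversible stages Q_m = Q_H·(T_m/T_H). Setting W₁ = Q_H(1 − T_m/T_H) equal to W₂ = Q_m(1 − T_C/T_m) = Q_H·(T_m − T_C)/T_H gives T_H − T_m = T_m − T_C, so T_m = (T_H + T_C)/2 = (1543.00 + 318.00)/2 = 930 K.

T_m ≈ 930 K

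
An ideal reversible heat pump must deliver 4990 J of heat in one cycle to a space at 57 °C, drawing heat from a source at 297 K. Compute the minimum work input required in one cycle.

T_H = 57 °C → 57 + 273.15 = 330.15 K.
For a reversible heat pump, COP_HP = T_H/(T_H − T_C) = 330.15/33.15 = 9.9593.
W = Q_H/COP_HP = 4990/9.9593 = 501 J.

W_in ≈ 501 J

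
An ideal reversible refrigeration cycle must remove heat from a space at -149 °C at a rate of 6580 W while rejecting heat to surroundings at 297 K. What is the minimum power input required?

T_C = -149 °C → -149 + 273.15 = 124.15 K.
COP_R = T_C/(T_H − T_C) = 124.15/172.85 = 0.7183.
W = Q_C/COP_R = 6580/0.7183 = 9161 W.

Ẇ_in ≈ 9161 W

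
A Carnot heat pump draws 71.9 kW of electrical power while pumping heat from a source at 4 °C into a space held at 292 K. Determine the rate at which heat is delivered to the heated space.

Q̇_H ≈ 1414 kW

T_C = 4 °C → 4 + 273.15 = 277.15 K.
COP_HP = T_H/(T_H − T_C) = 292.00/14.85 = 19.6633.
Q_H = COP_HP · W = 19.6633 × 71.9 = 1414 kW.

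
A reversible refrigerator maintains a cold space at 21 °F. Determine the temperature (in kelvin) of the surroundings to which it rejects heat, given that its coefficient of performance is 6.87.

T_C = 21 °F → (21 − 32) × 5/9 = -6.11 °C = 267.04 K.
COP_R = T_C/(T_H − T_C) ⇒ T_H = T_C·(1 + 1/COP_R) = 267.04 × (1 + 1/6.87) = 305.9 K.

T_H ≈ 305.9 K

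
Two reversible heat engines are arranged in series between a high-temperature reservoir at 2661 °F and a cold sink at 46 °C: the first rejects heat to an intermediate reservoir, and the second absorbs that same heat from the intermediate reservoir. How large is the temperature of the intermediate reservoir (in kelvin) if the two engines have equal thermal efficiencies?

T_H = 2661 °F → (2661 − 32) × 5/9 = 1460.56 °C = 1733.71 K.
T_C = 46 °C → 46 + 273.15 = 319.15 K.
Equal efficiencies require 1 − T_m/T_H = 1 − T_C/T_m, i.e. T_m/T_H = T_C/T_m, so T_m = √(T_H·T_C) = √(1733.71 × 319.15) = 744 K.

T_m ≈ 744 K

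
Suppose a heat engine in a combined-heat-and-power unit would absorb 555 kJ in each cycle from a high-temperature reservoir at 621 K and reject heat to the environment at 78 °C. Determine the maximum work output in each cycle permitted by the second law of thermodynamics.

W_max ≈ 241 kJ

T_C = 78 °C → 78 + 273.15 = 351.15 K.
The upper bound on efficiency is η_max = 1 − T_C/T_H = 1 − 351.15/621.00 = 0.4345.
W_max = η_max · Q_H = 0.4345 × 555 = 241 kJ.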